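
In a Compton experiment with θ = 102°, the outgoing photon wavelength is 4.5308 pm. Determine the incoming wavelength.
1.6000 pm

From λ' = λ + Δλ, we have λ = λ' - Δλ

First calculate the Compton shift:
Δλ = λ_C(1 - cos θ)
Δλ = 2.4263 × (1 - cos(102°))
Δλ = 2.4263 × 1.2079
Δλ = 2.9308 pm

Initial wavelength:
λ = λ' - Δλ
λ = 4.5308 - 2.9308
λ = 1.6000 pm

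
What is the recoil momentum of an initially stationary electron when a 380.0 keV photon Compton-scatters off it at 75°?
2.1124e-22 kg·m/s

The electron is initially at rest, so by conservation of momentum:
p⃗_e = p⃗₀ − p⃗'  (incident photon momentum minus scattered photon momentum)

Photon momentum magnitudes (p = h/λ = E/c):
λ₀ = hc/E₀ = 3.2627 pm → p₀ = h/λ₀ = 2.0308e-22 kg·m/s
Δλ = λ_C(1 − cos 75°) = 1.7983 pm
λ' = 5.0611 pm → p' = h/λ' = 1.3092e-22 kg·m/s

The scattered photon makes angle θ = 75° with the incident direction, so by the law of cosines:
|p⃗_e|² = p₀² + p'² − 2p₀p'cos θ
|p⃗_e|² = (2.0308e-22)² + (1.3092e-22)² − 2·2.0308e-22·1.3092e-22·cos(75°)
|p⃗_e| = 2.1124e-22 kg·m/s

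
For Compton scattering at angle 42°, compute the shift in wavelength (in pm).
0.6232 pm

Using the Compton scattering formula:
Δλ = λ_C(1 - cos θ)

where λ_C = h/(m_e·c) ≈ 2.4263 pm is the Compton wavelength of an electron.

For θ = 42°:
cos(42°) = 0.7431
1 - cos(42°) = 0.2569

Δλ = 2.4263 × 0.2569
Δλ = 0.6232 pm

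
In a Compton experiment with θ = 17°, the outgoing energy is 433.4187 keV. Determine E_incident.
450.1000 keV

Convert final energy to wavelength (hc ≈ 1239.842 keV·pm):
λ' = hc/E' = 1239.842 / 433.4187 = 2.8606 pm

Calculate the Compton shift:
Δλ = λ_C(1 - cos(17°))
Δλ = 2.4263 × (1 - cos(17°))
Δλ = 0.1060 pm

Initial wavelength:
λ = λ' - Δλ = 2.8606 - 0.1060 = 2.7546 pm

Initial energy:
E = hc/λ = 1239.842 / 2.7546 = 450.1000 keV

(Intermediate values are shown rounded; full precision is carried through to the final answer.)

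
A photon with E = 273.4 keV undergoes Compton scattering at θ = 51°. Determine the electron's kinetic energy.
45.2482 keV

By energy conservation: K_e = E_initial - E_final

First find the scattered photon energy:
Initial wavelength: λ = hc/E = 4.5349 pm
Compton shift: Δλ = λ_C(1 - cos(51°)) = 0.8994 pm
Final wavelength: λ' = 4.5349 + 0.8994 = 5.4343 pm
Final photon energy: E' = hc/λ' = 228.1518 keV

Electron kinetic energy:
K_e = E - E' = 273.4000 - 228.1518 = 45.2482 keV

(Intermediate values are shown rounded; full precision is carried through to the final answer.)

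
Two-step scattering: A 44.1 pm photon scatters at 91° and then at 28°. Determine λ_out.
46.8527 pm

Apply Compton shift twice:

First scattering at θ₁ = 91°:
Δλ₁ = λ_C(1 - cos(91°))
Δλ₁ = 2.4263 × 1.0175
Δλ₁ = 2.4687 pm

After first scattering:
λ₁ = 44.1 + 2.4687 = 46.5687 pm

Second scattering at θ₂ = 28°:
Δλ₂ = λ_C(1 - cos(28°))
Δλ₂ = 2.4263 × 0.1171
Δλ₂ = 0.2840 pm

Final wavelength:
λ₂ = 46.5687 + 0.2840 = 46.8527 pm

Total shift: Δλ_total = 2.4687 + 0.2840 = 2.7527 pm

(Intermediate values are shown rounded; full precision is carried through to the final answer.)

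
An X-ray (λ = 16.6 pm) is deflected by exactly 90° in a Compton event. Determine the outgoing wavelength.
19.0263 pm

Using the Compton formula: λ' = λ + λ_C(1 − cos θ)

For θ = 90°, cos θ = 0 (exact) = 0.0000, so:
1 − cos 90° = 1 − (0) = 1.0000

Δλ = λ_C × 1.0000 = 2.4263 × 1.0000 = 2.4263 pm

λ' = 16.6 + 2.4263 = 19.0263 pm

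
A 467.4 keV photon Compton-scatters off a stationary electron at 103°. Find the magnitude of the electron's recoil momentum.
2.9919e-22 kg·m/s

The electron is initially at rest, so by conservation of momentum:
p⃗_e = p⃗₀ − p⃗'  (incident photon momentum minus scattered photon momentum)

Photon momentum magnitudes (p = h/λ = E/c):
λ₀ = hc/E₀ = 2.6526 pm → p₀ = h/λ₀ = 2.4979e-22 kg·m/s
Δλ = λ_C(1 − cos 103°) = 2.9721 pm
λ' = 5.6247 pm → p' = h/λ' = 1.1780e-22 kg·m/s

The scattered photon makes angle θ = 103° with the incident direction, so by the law of cosines:
|p⃗_e|² = p₀² + p'² − 2p₀p'cos θ
|p⃗_e|² = (2.4979e-22)² + (1.1780e-22)² − 2·2.4979e-22·1.1780e-22·cos(103°)
|p⃗_e| = 2.9919e-22 kg·m/s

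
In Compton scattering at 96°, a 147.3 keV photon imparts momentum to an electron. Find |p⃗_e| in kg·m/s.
1.0366e-22 kg·m/s

The electron is initially at rest, so by conservation of momentum:
p⃗_e = p⃗₀ − p⃗'  (incident photon momentum minus scattered photon momentum)

Photon momentum magnitudes (p = h/λ = E/c):
λ₀ = hc/E₀ = 8.4171 pm → p₀ = h/λ₀ = 7.8721e-23 kg·m/s
Δλ = λ_C(1 − cos 96°) = 2.6799 pm
λ' = 11.0971 pm → p' = h/λ' = 5.9710e-23 kg·m/s

The scattered photon makes angle θ = 96° with the incident direction, so by the law of cosines:
|p⃗_e|² = p₀² + p'² − 2p₀p'cos θ
|p⃗_e|² = (7.8721e-23)² + (5.9710e-23)² − 2·7.8721e-23·5.9710e-23·cos(96°)
|p⃗_e| = 1.0366e-22 kg·m/s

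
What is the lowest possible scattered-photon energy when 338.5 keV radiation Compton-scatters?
145.6004 keV (at θ = 180°)

The scattered photon has minimum energy when its wavelength is maximum, i.e., when the Compton shift Δλ = λ_C(1 − cos θ) is maximum. This occurs at θ = 180° (backscattering), giving Δλ_max = 2λ_C = 4.8526 pm.

Initial wavelength: λ₀ = hc/E₀ = 3.6628 pm
Maximum final wavelength: λ'_max = λ₀ + 2λ_C = 3.6628 + 4.8526 = 8.5154 pm
Minimum final energy: E'_min = hc/λ'_max = 145.6004 keV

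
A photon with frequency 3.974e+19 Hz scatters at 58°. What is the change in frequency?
5.219e+18 Hz (decrease)

Convert frequency to wavelength (c = 299792458 m/s):
λ₀ = c/f₀ = 299792458/3.974e+19 = 7.5438465e-12 m = 7.5438 pm

Calculate Compton shift:
Δλ = λ_C(1 - cos(58°)) = 1.1406 pm

Final wavelength:
λ' = λ₀ + Δλ = 7.5438 + 1.1406 = 8.6844 pm

Final frequency:
f' = c/λ' = 299792458/8.6844082e-12 = 3.4520770e+19 Hz

Frequency shift (decrease):
Δf = f₀ - f' = 3.974e+19 - 3.4520770e+19 = 5.219e+18 Hz

(Intermediate values are shown rounded; full precision is carried through to the final answer.)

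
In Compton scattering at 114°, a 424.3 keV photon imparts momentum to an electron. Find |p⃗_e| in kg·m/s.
2.8575e-22 kg·m/s

The electron is initially at rest, so by conservation of momentum:
p⃗_e = p⃗₀ − p⃗'  (incident photon momentum minus scattered photon momentum)

Photon momentum magnitudes (p = h/λ = E/c):
λ₀ = hc/E₀ = 2.9221 pm → p₀ = h/λ₀ = 2.2676e-22 kg·m/s
Δλ = λ_C(1 − cos 114°) = 3.4132 pm
λ' = 6.3353 pm → p' = h/λ' = 1.0459e-22 kg·m/s

The scattered photon makes angle θ = 114° with the incident direction, so by the law of cosines:
|p⃗_e|² = p₀² + p'² − 2p₀p'cos θ
|p⃗_e|² = (2.2676e-22)² + (1.0459e-22)² − 2·2.2676e-22·1.0459e-22·cos(114°)
|p⃗_e| = 2.8575e-22 kg·m/s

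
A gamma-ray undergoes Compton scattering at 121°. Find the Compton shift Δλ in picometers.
3.6760 pm

Using the Compton scattering formula:
Δλ = λ_C(1 - cos θ)

where λ_C = h/(m_e·c) ≈ 2.4263 pm is the Compton wavelength of an electron.

For θ = 121°:
cos(121°) = -0.5150
1 - cos(121°) = 1.5150

Δλ = 2.4263 × 1.5150
Δλ = 3.6760 pm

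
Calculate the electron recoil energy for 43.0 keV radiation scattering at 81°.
2.8500 keV

By energy conservation: K_e = E_initial - E_final

First find the scattered photon energy:
Initial wavelength: λ = hc/E = 28.8335 pm
Compton shift: Δλ = λ_C(1 - cos(81°)) = 2.0468 pm
Final wavelength: λ' = 28.8335 + 2.0468 = 30.8803 pm
Final photon energy: E' = hc/λ' = 40.1500 keV

Electron kinetic energy:
K_e = E - E' = 43.0000 - 40.1500 = 2.8500 keV

(Intermediate values are shown rounded; full precision is carried through to the final answer.)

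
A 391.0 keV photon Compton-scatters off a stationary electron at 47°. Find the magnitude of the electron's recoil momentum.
1.5495e-22 kg·m/s

The electron is initially at rest, so by conservation of momentum:
p⃗_e = p⃗₀ − p⃗'  (incident photon momentum minus scattered photon momentum)

Photon momentum magnitudes (p = h/λ = E/c):
λ₀ = hc/E₀ = 3.1710 pm → p₀ = h/λ₀ = 2.0896e-22 kg·m/s
Δλ = λ_C(1 − cos 47°) = 0.7716 pm
λ' = 3.9425 pm → p' = h/λ' = 1.6807e-22 kg·m/s

The scattered photon makes angle θ = 47° with the incident direction, so by the law of cosines:
|p⃗_e|² = p₀² + p'² − 2p₀p'cos θ
|p⃗_e|² = (2.0896e-22)² + (1.6807e-22)² − 2·2.0896e-22·1.6807e-22·cos(47°)
|p⃗_e| = 1.5495e-22 kg·m/s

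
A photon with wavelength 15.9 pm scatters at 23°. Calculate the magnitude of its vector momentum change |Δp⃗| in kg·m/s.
1.6524e-23 kg·m/s

Photon momentum magnitude is p = h/λ.

Initial momentum:
p₀ = h/λ = 6.6261e-34/1.5900e-11 = 4.1673e-23 kg·m/s

After scattering:
λ' = λ + Δλ = 15.9 + 0.1929 = 16.0929 pm
p' = h/λ' = 6.6261e-34/1.6093e-11 = 4.1174e-23 kg·m/s

Momentum is a vector; the scattered photon's direction makes angle θ = 23° with the incident direction. The magnitude of the vector change Δp⃗ = p⃗₀ − p⃗' is found from the law of cosines:
|Δp⃗|² = p₀² + p'² − 2p₀p'cos θ
|Δp⃗|² = (4.1673e-23)² + (4.1174e-23)² − 2·4.1673e-23·4.1174e-23·cos(23°)
|Δp⃗| = 1.6524e-23 kg·m/s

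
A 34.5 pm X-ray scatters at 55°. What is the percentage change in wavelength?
2.9989%

Calculate the Compton shift:
Δλ = λ_C(1 - cos(55°))
Δλ = 2.4263 × (1 - cos(55°))
Δλ = 2.4263 × 0.4264
Δλ = 1.0346 pm

Percentage change:
(Δλ/λ₀) × 100 = (1.0346/34.5) × 100
= 2.9989%

(Intermediate values are shown rounded; full precision is carried through to the final answer.)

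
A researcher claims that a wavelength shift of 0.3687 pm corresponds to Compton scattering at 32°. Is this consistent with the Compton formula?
Yes, consistent

Calculate the expected shift for θ = 32°:

Δλ_expected = λ_C(1 - cos(32°))
Δλ_expected = 2.4263 × (1 - cos(32°))
Δλ_expected = 2.4263 × 0.1520
Δλ_expected = 0.3687 pm

Given shift: 0.3687 pm
Expected shift: 0.3687 pm
Difference: 0.0000 pm

The values match. This is consistent with Compton scattering at the stated angle.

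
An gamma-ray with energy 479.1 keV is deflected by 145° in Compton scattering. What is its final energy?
177.0777 keV

First convert energy to wavelength:
λ = hc/E, with hc ≈ 1239.842 keV·pm (i.e. 1239.842 eV·nm)

For E = 479.1 keV = 479100 eV:
λ = 1239.842 keV·pm / 479.1 keV
λ = 2.5879 pm

Calculate the Compton shift:
Δλ = λ_C(1 - cos(145°)) = 2.4263 × 1.8192
Δλ = 4.4138 pm

Final wavelength:
λ' = 2.5879 + 4.4138 = 7.0017 pm

Final energy:
E' = hc/λ' = 1239.842 / 7.0017 = 177.0777 keV

(Intermediate values are shown rounded; full precision is carried through to the final answer.)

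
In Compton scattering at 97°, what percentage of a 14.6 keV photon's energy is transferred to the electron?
0.0311 (or 3.11%)

Calculate initial and final photon energies:

Initial: E₀ = 14.6 keV → λ₀ = 84.9207 pm
Compton shift: Δλ = 2.7220 pm
Final wavelength: λ' = 87.6427 pm
Final energy: E' = 14.1466 keV

Fractional energy loss:
(E₀ - E')/E₀ = (14.6000 - 14.1466)/14.6000
= 0.4534/14.6000
= 0.0311
= 3.11%

(Intermediate values are shown rounded; full precision is carried through to the final answer.)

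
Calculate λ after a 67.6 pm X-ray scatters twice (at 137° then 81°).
73.8476 pm

Apply Compton shift twice:

First scattering at θ₁ = 137°:
Δλ₁ = λ_C(1 - cos(137°))
Δλ₁ = 2.4263 × 1.7314
Δλ₁ = 4.2008 pm

After first scattering:
λ₁ = 67.6 + 4.2008 = 71.8008 pm

Second scattering at θ₂ = 81°:
Δλ₂ = λ_C(1 - cos(81°))
Δλ₂ = 2.4263 × 0.8436
Δλ₂ = 2.0468 pm

Final wavelength:
λ₂ = 71.8008 + 2.0468 = 73.8476 pm

Total shift: Δλ_total = 4.2008 + 2.0468 = 6.2476 pm

(Intermediate values are shown rounded; full precision is carried through to the final answer.)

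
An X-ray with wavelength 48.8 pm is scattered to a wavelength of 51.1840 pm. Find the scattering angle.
89.00°

First find the wavelength shift:
Δλ = λ' - λ = 51.1840 - 48.8 = 2.3840 pm

Using Δλ = λ_C(1 - cos θ), with λ_C = h/(m_e·c) ≈ 2.42631024 pm:
cos θ = 1 - Δλ/λ_C
cos θ = 1 - 2.3840/2.42631024
cos θ = 0.017438

θ = arccos(0.017438)
θ = 89.00°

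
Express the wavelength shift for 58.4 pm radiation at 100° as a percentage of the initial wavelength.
4.8761%

Calculate the Compton shift:
Δλ = λ_C(1 - cos(100°))
Δλ = 2.4263 × (1 - cos(100°))
Δλ = 2.4263 × 1.1736
Δλ = 2.8476 pm

Percentage change:
(Δλ/λ₀) × 100 = (2.8476/58.4) × 100
= 4.8761%

(Intermediate values are shown rounded; full precision is carried through to the final answer.)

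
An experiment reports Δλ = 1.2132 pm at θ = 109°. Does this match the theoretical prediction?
No, inconsistent

Calculate the expected shift for θ = 109°:

Δλ_expected = λ_C(1 - cos(109°))
Δλ_expected = 2.4263 × (1 - cos(109°))
Δλ_expected = 2.4263 × 1.3256
Δλ_expected = 3.2162 pm

Given shift: 1.2132 pm
Expected shift: 3.2162 pm
Difference: 2.0031 pm

The values do not match. The given shift corresponds to θ ≈ 60.0°, not 109°.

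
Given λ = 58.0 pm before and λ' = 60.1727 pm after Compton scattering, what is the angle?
84.00°

First find the wavelength shift:
Δλ = λ' - λ = 60.1727 - 58.0 = 2.1727 pm

Using Δλ = λ_C(1 - cos θ), with λ_C = h/(m_e·c) ≈ 2.42631024 pm:
cos θ = 1 - Δλ/λ_C
cos θ = 1 - 2.1727/2.42631024
cos θ = 0.104525

θ = arccos(0.104525)
θ = 84.00°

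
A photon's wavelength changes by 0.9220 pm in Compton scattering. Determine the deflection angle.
51.68°

From the Compton formula Δλ = λ_C(1 - cos θ), we can solve for θ:

cos θ = 1 - Δλ/λ_C

Given:
- Δλ = 0.9220 pm
- λ_C = h/(m_e·c) ≈ 2.42631024 pm

cos θ = 1 - 0.9220/2.42631024
cos θ = 1 - 0.380001
cos θ = 0.619999

θ = arccos(0.619999)
θ = 51.68°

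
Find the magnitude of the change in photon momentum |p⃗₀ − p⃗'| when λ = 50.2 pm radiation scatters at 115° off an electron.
2.1553e-23 kg·m/s

Photon momentum magnitude is p = h/λ.

Initial momentum:
p₀ = h/λ = 6.6261e-34/5.0200e-11 = 1.3199e-23 kg·m/s

After scattering:
λ' = λ + Δλ = 50.2 + 3.4517 = 53.6517 pm
p' = h/λ' = 6.6261e-34/5.3652e-11 = 1.2350e-23 kg·m/s

Momentum is a vector; the scattered photon's direction makes angle θ = 115° with the incident direction. The magnitude of the vector change Δp⃗ = p⃗₀ − p⃗' is found from the law of cosines:
|Δp⃗|² = p₀² + p'² − 2p₀p'cos θ
|Δp⃗|² = (1.3199e-23)² + (1.2350e-23)² − 2·1.3199e-23·1.2350e-23·cos(115°)
|Δp⃗| = 2.1553e-23 kg·m/s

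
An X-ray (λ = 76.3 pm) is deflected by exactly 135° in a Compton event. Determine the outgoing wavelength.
80.4420 pm

Using the Compton formula: λ' = λ + λ_C(1 − cos θ)

For θ = 135°, cos θ = -√2/2 (exact) ≈ -0.7071, so:
1 − cos 135° = 1 − (-√2/2) ≈ 1.7071

Δλ = λ_C × 1.7071 = 2.4263 × 1.7071 = 4.1420 pm

λ' = 76.3 + 4.1420 = 80.4420 pm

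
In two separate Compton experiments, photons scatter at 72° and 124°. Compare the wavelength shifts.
124° produces the larger shift by a factor of 2.256

Calculate both shifts using Δλ = λ_C(1 - cos θ):

For θ₁ = 72°:
Δλ₁ = 2.4263 × (1 - cos(72°))
Δλ₁ = 2.4263 × 0.6910
Δλ₁ = 1.6765 pm

For θ₂ = 124°:
Δλ₂ = 2.4263 × (1 - cos(124°))
Δλ₂ = 2.4263 × 1.5592
Δλ₂ = 3.7831 pm

The 124° angle produces the larger shift.
Ratio: 3.7831/1.6765 = 2.256

(Intermediate values are shown rounded; full precision is carried through to the final answer.)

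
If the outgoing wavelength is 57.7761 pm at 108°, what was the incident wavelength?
54.6000 pm

From λ' = λ + Δλ, we have λ = λ' - Δλ

First calculate the Compton shift:
Δλ = λ_C(1 - cos θ)
Δλ = 2.4263 × (1 - cos(108°))
Δλ = 2.4263 × 1.3090
Δλ = 3.1761 pm

Initial wavelength:
λ = λ' - Δλ
λ = 57.7761 - 3.1761
λ = 54.6000 pm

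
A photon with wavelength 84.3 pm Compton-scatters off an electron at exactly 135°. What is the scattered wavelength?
88.4420 pm

Using the Compton formula: λ' = λ + λ_C(1 − cos θ)

For θ = 135°, cos θ = -√2/2 (exact) ≈ -0.7071, so:
1 − cos 135° = 1 − (-√2/2) ≈ 1.7071

Δλ = λ_C × 1.7071 = 2.4263 × 1.7071 = 4.1420 pm

λ' = 84.3 + 4.1420 = 88.4420 pm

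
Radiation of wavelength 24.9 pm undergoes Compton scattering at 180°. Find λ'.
29.7526 pm

Using the Compton formula: λ' = λ + λ_C(1 − cos θ)

For θ = 180°, cos θ = -1 (exact) = -1.0000, so:
1 − cos 180° = 1 − (-1) = 2.0000

Δλ = λ_C × 2.0000 = 2.4263 × 2.0000 = 4.8526 pm

λ' = 24.9 + 4.8526 = 29.7526 pm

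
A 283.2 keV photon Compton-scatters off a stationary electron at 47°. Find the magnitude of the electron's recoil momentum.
1.1358e-22 kg·m/s

The electron is initially at rest, so by conservation of momentum:
p⃗_e = p⃗₀ − p⃗'  (incident photon momentum minus scattered photon momentum)

Photon momentum magnitudes (p = h/λ = E/c):
λ₀ = hc/E₀ = 4.3780 pm → p₀ = h/λ₀ = 1.5135e-22 kg·m/s
Δλ = λ_C(1 − cos 47°) = 0.7716 pm
λ' = 5.1495 pm → p' = h/λ' = 1.2867e-22 kg·m/s

The scattered photon makes angle θ = 47° with the incident direction, so by the law of cosines:
|p⃗_e|² = p₀² + p'² − 2p₀p'cos θ
|p⃗_e|² = (1.5135e-22)² + (1.2867e-22)² − 2·1.5135e-22·1.2867e-22·cos(47°)
|p⃗_e| = 1.1358e-22 kg·m/s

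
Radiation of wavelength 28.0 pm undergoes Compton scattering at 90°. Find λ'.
30.4263 pm

Using the Compton formula: λ' = λ + λ_C(1 − cos θ)

For θ = 90°, cos θ = 0 (exact) = 0.0000, so:
1 − cos 90° = 1 − (0) = 1.0000

Δλ = λ_C × 1.0000 = 2.4263 × 1.0000 = 2.4263 pm

λ' = 28.0 + 2.4263 = 30.4263 pm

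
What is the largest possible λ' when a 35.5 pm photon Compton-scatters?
40.3526 pm (at θ = 180°)

The Compton shift is Δλ = λ_C(1 − cos θ).

Since cos θ ranges from −1 to 1, the factor (1 − cos θ) ranges from 0 to 2; the maximum shift occurs at θ = 180° (backscattering):
Δλ_max = 2λ_C = 2 × 2.4263 pm = 4.8526 pm

Maximum scattered wavelength:
λ'_max = λ₀ + Δλ_max = 35.5 + 4.8526 = 40.3526 pm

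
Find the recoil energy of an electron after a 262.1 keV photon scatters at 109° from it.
106.0794 keV

By energy conservation: K_e = E_initial - E_final

First find the scattered photon energy:
Initial wavelength: λ = hc/E = 4.7304 pm
Compton shift: Δλ = λ_C(1 - cos(109°)) = 3.2162 pm
Final wavelength: λ' = 4.7304 + 3.2162 = 7.9467 pm
Final photon energy: E' = hc/λ' = 156.0206 keV

Electron kinetic energy:
K_e = E - E' = 262.1000 - 156.0206 = 106.0794 keV

(Intermediate values are shown rounded; full precision is carried through to the final answer.)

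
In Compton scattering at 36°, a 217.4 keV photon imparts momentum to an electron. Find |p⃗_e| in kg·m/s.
6.9605e-23 kg·m/s

The electron is initially at rest, so by conservation of momentum:
p⃗_e = p⃗₀ − p⃗'  (incident photon momentum minus scattered photon momentum)

Photon momentum magnitudes (p = h/λ = E/c):
λ₀ = hc/E₀ = 5.7030 pm → p₀ = h/λ₀ = 1.1618e-22 kg·m/s
Δλ = λ_C(1 − cos 36°) = 0.4634 pm
λ' = 6.1664 pm → p' = h/λ' = 1.0745e-22 kg·m/s

The scattered photon makes angle θ = 36° with the incident direction, so by the law of cosines:
|p⃗_e|² = p₀² + p'² − 2p₀p'cos θ
|p⃗_e|² = (1.1618e-22)² + (1.0745e-22)² − 2·1.1618e-22·1.0745e-22·cos(36°)
|p⃗_e| = 6.9605e-23 kg·m/s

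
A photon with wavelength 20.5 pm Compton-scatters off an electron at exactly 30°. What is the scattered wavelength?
20.8251 pm

Using the Compton formula: λ' = λ + λ_C(1 − cos θ)

For θ = 30°, cos θ = √3/2 (exact) ≈ 0.8660, so:
1 − cos 30° = 1 − (√3/2) ≈ 0.1340

Δλ = λ_C × 0.1340 = 2.4263 × 0.1340 = 0.3251 pm

λ' = 20.5 + 0.3251 = 20.8251 pm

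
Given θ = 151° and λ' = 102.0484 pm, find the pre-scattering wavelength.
97.5000 pm

From λ' = λ + Δλ, we have λ = λ' - Δλ

First calculate the Compton shift:
Δλ = λ_C(1 - cos θ)
Δλ = 2.4263 × (1 - cos(151°))
Δλ = 2.4263 × 1.8746
Δλ = 4.5484 pm

Initial wavelength:
λ = λ' - Δλ
λ = 102.0484 - 4.5484
λ = 97.5000 pm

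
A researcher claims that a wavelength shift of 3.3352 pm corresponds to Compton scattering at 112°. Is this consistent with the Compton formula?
Yes, consistent

Calculate the expected shift for θ = 112°:

Δλ_expected = λ_C(1 - cos(112°))
Δλ_expected = 2.4263 × (1 - cos(112°))
Δλ_expected = 2.4263 × 1.3746
Δλ_expected = 3.3352 pm

Given shift: 3.3352 pm
Expected shift: 3.3352 pm
Difference: 0.0000 pm

The values match. This is consistent with Compton scattering at the stated angle.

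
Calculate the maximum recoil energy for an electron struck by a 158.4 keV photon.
60.6199 keV

Maximum energy transfer occurs at θ = 180° (backscattering).

Initial photon: E₀ = 158.4 keV → λ₀ = 7.8273 pm

Maximum Compton shift (at 180°):
Δλ_max = 2λ_C = 2 × 2.4263 = 4.8526 pm

Final wavelength:
λ' = 7.8273 + 4.8526 = 12.6799 pm

Minimum photon energy (maximum energy to electron):
E'_min = hc/λ' = 97.7801 keV

Maximum electron kinetic energy:
K_max = E₀ - E'_min = 158.4000 - 97.7801 = 60.6199 keV

(Intermediate values are shown rounded; full precision is carried through to the final answer.)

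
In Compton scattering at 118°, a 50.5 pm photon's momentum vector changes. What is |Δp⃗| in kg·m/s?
2.1757e-23 kg·m/s

Photon momentum magnitude is p = h/λ.

Initial momentum:
p₀ = h/λ = 6.6261e-34/5.0500e-11 = 1.3121e-23 kg·m/s

After scattering:
λ' = λ + Δλ = 50.5 + 3.5654 = 54.0654 pm
p' = h/λ' = 6.6261e-34/5.4065e-11 = 1.2256e-23 kg·m/s

Momentum is a vector; the scattered photon's direction makes angle θ = 118° with the incident direction. The magnitude of the vector change Δp⃗ = p⃗₀ − p⃗' is found from the law of cosines:
|Δp⃗|² = p₀² + p'² − 2p₀p'cos θ
|Δp⃗|² = (1.3121e-23)² + (1.2256e-23)² − 2·1.3121e-23·1.2256e-23·cos(118°)
|Δp⃗| = 2.1757e-23 kg·m/s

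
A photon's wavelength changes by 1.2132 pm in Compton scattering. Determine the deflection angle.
60.00°

From the Compton formula Δλ = λ_C(1 - cos θ), we can solve for θ:

cos θ = 1 - Δλ/λ_C

Given:
- Δλ = 1.2132 pm
- λ_C = h/(m_e·c) ≈ 2.42631024 pm

cos θ = 1 - 1.2132/2.42631024
cos θ = 1 - 0.500018
cos θ = 0.499982

θ = arccos(0.499982)
θ = 60.00°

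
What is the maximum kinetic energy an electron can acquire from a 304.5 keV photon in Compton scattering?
165.5720 keV

Maximum energy transfer occurs at θ = 180° (backscattering).

Initial photon: E₀ = 304.5 keV → λ₀ = 4.0717 pm

Maximum Compton shift (at 180°):
Δλ_max = 2λ_C = 2 × 2.4263 = 4.8526 pm

Final wavelength:
λ' = 4.0717 + 4.8526 = 8.9244 pm

Minimum photon energy (maximum energy to electron):
E'_min = hc/λ' = 138.9280 keV

Maximum electron kinetic energy:
K_max = E₀ - E'_min = 304.5000 - 138.9280 = 165.5720 keV

(Intermediate values are shown rounded; full precision is carried through to the final answer.)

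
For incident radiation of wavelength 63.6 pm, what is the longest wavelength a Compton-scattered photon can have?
68.4526 pm (at θ = 180°)

The Compton shift is Δλ = λ_C(1 − cos θ).

Since cos θ ranges from −1 to 1, the factor (1 − cos θ) ranges from 0 to 2; the maximum shift occurs at θ = 180° (backscattering):
Δλ_max = 2λ_C = 2 × 2.4263 pm = 4.8526 pm

Maximum scattered wavelength:
λ'_max = λ₀ + Δλ_max = 63.6 + 4.8526 = 68.4526 pm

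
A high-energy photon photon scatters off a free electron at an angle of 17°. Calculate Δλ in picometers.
0.1060 pm

Using the Compton scattering formula:
Δλ = λ_C(1 - cos θ)

where λ_C = h/(m_e·c) ≈ 2.4263 pm is the Compton wavelength of an electron.

For θ = 17°:
cos(17°) = 0.9563
1 - cos(17°) = 0.0437

Δλ = 2.4263 × 0.0437
Δλ = 0.1060 pm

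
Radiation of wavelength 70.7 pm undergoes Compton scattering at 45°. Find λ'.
71.4106 pm

Using the Compton formula: λ' = λ + λ_C(1 − cos θ)

For θ = 45°, cos θ = √2/2 (exact) ≈ 0.7071, so:
1 − cos 45° = 1 − (√2/2) ≈ 0.2929

Δλ = λ_C × 0.2929 = 2.4263 × 0.2929 = 0.7106 pm

λ' = 70.7 + 0.7106 = 71.4106 pm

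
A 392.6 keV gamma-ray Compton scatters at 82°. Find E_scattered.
236.3106 keV

First convert energy to wavelength:
λ = hc/E, with hc ≈ 1239.842 keV·pm (i.e. 1239.842 eV·nm)

For E = 392.6 keV = 392600 eV:
λ = 1239.842 keV·pm / 392.6 keV
λ = 3.1580 pm

Calculate the Compton shift:
Δλ = λ_C(1 - cos(82°)) = 2.4263 × 0.8608
Δλ = 2.0886 pm

Final wavelength:
λ' = 3.1580 + 2.0886 = 5.2467 pm

Final energy:
E' = hc/λ' = 1239.842 / 5.2467 = 236.3106 keV

(Intermediate values are shown rounded; full precision is carried through to the final answer.)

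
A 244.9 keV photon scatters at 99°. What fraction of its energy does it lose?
0.3566 (or 35.66%)

Calculate initial and final photon energies:

Initial: E₀ = 244.9 keV → λ₀ = 5.0626 pm
Compton shift: Δλ = 2.8059 pm
Final wavelength: λ' = 7.8685 pm
Final energy: E' = 157.5700 keV

Fractional energy loss:
(E₀ - E')/E₀ = (244.9000 - 157.5700)/244.9000
= 87.3300/244.9000
= 0.3566
= 35.66%

(Intermediate values are shown rounded; full precision is carried through to the final answer.)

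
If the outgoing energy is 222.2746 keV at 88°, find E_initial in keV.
383.0999 keV

Convert final energy to wavelength (hc ≈ 1239.842 keV·pm):
λ' = hc/E' = 1239.842 / 222.2746 = 5.5780 pm

Calculate the Compton shift:
Δλ = λ_C(1 - cos(88°))
Δλ = 2.4263 × (1 - cos(88°))
Δλ = 2.3416 pm

Initial wavelength:
λ = λ' - Δλ = 5.5780 - 2.3416 = 3.2363 pm

Initial energy:
E = hc/λ = 1239.842 / 3.2363 = 383.0999 keV

(Intermediate values are shown rounded; full precision is carried through to the final answer.)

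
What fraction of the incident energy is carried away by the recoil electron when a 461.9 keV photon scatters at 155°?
0.6328 (or 63.28%)

Calculate initial and final photon energies:

Initial: E₀ = 461.9 keV → λ₀ = 2.6842 pm
Compton shift: Δλ = 4.6253 pm
Final wavelength: λ' = 7.3095 pm
Final energy: E' = 169.6203 keV

Fractional energy loss:
(E₀ - E')/E₀ = (461.9000 - 169.6203)/461.9000
= 292.2797/461.9000
= 0.6328
= 63.28%

(Intermediate values are shown rounded; full precision is carried through to the final answer.)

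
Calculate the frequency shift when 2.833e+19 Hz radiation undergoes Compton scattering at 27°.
6.907e+17 Hz (decrease)

Convert frequency to wavelength (c = 299792458 m/s):
λ₀ = c/f₀ = 299792458/2.833e+19 = 1.0582155e-11 m = 10.5822 pm

Calculate Compton shift:
Δλ = λ_C(1 - cos(27°)) = 0.2645 pm

Final wavelength:
λ' = λ₀ + Δλ = 10.5822 + 0.2645 = 10.8466 pm

Final frequency:
f' = c/λ' = 299792458/1.0846607e-11 = 2.7639284e+19 Hz

Frequency shift (decrease):
Δf = f₀ - f' = 2.833e+19 - 2.7639284e+19 = 6.907e+17 Hz

(Intermediate values are shown rounded; full precision is carried through to the final answer.)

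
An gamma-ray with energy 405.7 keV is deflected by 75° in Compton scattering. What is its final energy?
255.4063 keV

First convert energy to wavelength:
λ = hc/E, with hc ≈ 1239.842 keV·pm (i.e. 1239.842 eV·nm)

For E = 405.7 keV = 405700 eV:
λ = 1239.842 keV·pm / 405.7 keV
λ = 3.0561 pm

Calculate the Compton shift:
Δλ = λ_C(1 - cos(75°)) = 2.4263 × 0.7412
Δλ = 1.7983 pm

Final wavelength:
λ' = 3.0561 + 1.7983 = 4.8544 pm

Final energy:
E' = hc/λ' = 1239.842 / 4.8544 = 255.4063 keV

(Intermediate values are shown rounded; full precision is carried through to the final answer.)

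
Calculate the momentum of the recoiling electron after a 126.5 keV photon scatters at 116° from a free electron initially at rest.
1.0005e-22 kg·m/s

The electron is initially at rest, so by conservation of momentum:
p⃗_e = p⃗₀ − p⃗'  (incident photon momentum minus scattered photon momentum)

Photon momentum magnitudes (p = h/λ = E/c):
λ₀ = hc/E₀ = 9.8011 pm → p₀ = h/λ₀ = 6.7605e-23 kg·m/s
Δλ = λ_C(1 − cos 116°) = 3.4899 pm
λ' = 13.2911 pm → p' = h/λ' = 4.9854e-23 kg·m/s

The scattered photon makes angle θ = 116° with the incident direction, so by the law of cosines:
|p⃗_e|² = p₀² + p'² − 2p₀p'cos θ
|p⃗_e|² = (6.7605e-23)² + (4.9854e-23)² − 2·6.7605e-23·4.9854e-23·cos(116°)
|p⃗_e| = 1.0005e-22 kg·m/s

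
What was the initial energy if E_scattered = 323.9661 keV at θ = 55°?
443.9999 keV

Convert final energy to wavelength (hc ≈ 1239.842 keV·pm):
λ' = hc/E' = 1239.842 / 323.9661 = 3.8271 pm

Calculate the Compton shift:
Δλ = λ_C(1 - cos(55°))
Δλ = 2.4263 × (1 - cos(55°))
Δλ = 1.0346 pm

Initial wavelength:
λ = λ' - Δλ = 3.8271 - 1.0346 = 2.7924 pm

Initial energy:
E = hc/λ = 1239.842 / 2.7924 = 443.9999 keV

(Intermediate values are shown rounded; full precision is carried through to the final answer.)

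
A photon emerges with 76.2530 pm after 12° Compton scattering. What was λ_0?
76.2000 pm

From λ' = λ + Δλ, we have λ = λ' - Δλ

First calculate the Compton shift:
Δλ = λ_C(1 - cos θ)
Δλ = 2.4263 × (1 - cos(12°))
Δλ = 2.4263 × 0.0219
Δλ = 0.0530 pm

Initial wavelength:
λ = λ' - Δλ
λ = 76.2530 - 0.0530
λ = 76.2000 pm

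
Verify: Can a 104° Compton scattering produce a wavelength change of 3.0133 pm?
Yes, consistent

Calculate the expected shift for θ = 104°:

Δλ_expected = λ_C(1 - cos(104°))
Δλ_expected = 2.4263 × (1 - cos(104°))
Δλ_expected = 2.4263 × 1.2419
Δλ_expected = 3.0133 pm

Given shift: 3.0133 pm
Expected shift: 3.0133 pm
Difference: 0.0000 pm

The values match. This is consistent with Compton scattering at the stated angle.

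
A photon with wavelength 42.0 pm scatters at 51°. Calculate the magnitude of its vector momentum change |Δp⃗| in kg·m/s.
1.3445e-23 kg·m/s

Photon momentum magnitude is p = h/λ.

Initial momentum:
p₀ = h/λ = 6.6261e-34/4.2000e-11 = 1.5776e-23 kg·m/s

After scattering:
λ' = λ + Δλ = 42.0 + 0.8994 = 42.8994 pm
p' = h/λ' = 6.6261e-34/4.2899e-11 = 1.5446e-23 kg·m/s

Momentum is a vector; the scattered photon's direction makes angle θ = 51° with the incident direction. The magnitude of the vector change Δp⃗ = p⃗₀ − p⃗' is found from the law of cosines:
|Δp⃗|² = p₀² + p'² − 2p₀p'cos θ
|Δp⃗|² = (1.5776e-23)² + (1.5446e-23)² − 2·1.5776e-23·1.5446e-23·cos(51°)
|Δp⃗| = 1.3445e-23 kg·m/s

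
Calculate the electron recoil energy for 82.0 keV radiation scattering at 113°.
14.9611 keV

By energy conservation: K_e = E_initial - E_final

First find the scattered photon energy:
Initial wavelength: λ = hc/E = 15.1200 pm
Compton shift: Δλ = λ_C(1 - cos(113°)) = 3.3743 pm
Final wavelength: λ' = 15.1200 + 3.3743 = 18.4944 pm
Final photon energy: E' = hc/λ' = 67.0389 keV

Electron kinetic energy:
K_e = E - E' = 82.0000 - 67.0389 = 14.9611 keV

(Intermediate values are shown rounded; full precision is carried through to the final answer.)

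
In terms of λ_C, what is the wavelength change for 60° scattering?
0.5000 λ_C

The Compton shift formula is:
Δλ = λ_C(1 - cos θ)

Dividing both sides by λ_C:
Δλ/λ_C = 1 - cos θ

For θ = 60°:
Δλ/λ_C = 1 - cos(60°)
Δλ/λ_C = 1 - 0.5000
Δλ/λ_C = 0.5000

This means the shift is 0.5000 × λ_C = 1.2132 pm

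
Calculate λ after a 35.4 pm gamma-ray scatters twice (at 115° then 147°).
43.3129 pm

Apply Compton shift twice:

First scattering at θ₁ = 115°:
Δλ₁ = λ_C(1 - cos(115°))
Δλ₁ = 2.4263 × 1.4226
Δλ₁ = 3.4517 pm

After first scattering:
λ₁ = 35.4 + 3.4517 = 38.8517 pm

Second scattering at θ₂ = 147°:
Δλ₂ = λ_C(1 - cos(147°))
Δλ₂ = 2.4263 × 1.8387
Δλ₂ = 4.4612 pm

Final wavelength:
λ₂ = 38.8517 + 4.4612 = 43.3129 pm

Total shift: Δλ_total = 3.4517 + 4.4612 = 7.9129 pm

(Intermediate values are shown rounded; full precision is carried through to the final answer.)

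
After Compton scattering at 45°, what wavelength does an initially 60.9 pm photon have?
61.6106 pm

Using the Compton formula: λ' = λ + λ_C(1 − cos θ)

For θ = 45°, cos θ = √2/2 (exact) ≈ 0.7071, so:
1 − cos 45° = 1 − (√2/2) ≈ 0.2929

Δλ = λ_C × 0.2929 = 2.4263 × 0.2929 = 0.7106 pm

λ' = 60.9 + 0.7106 = 61.6106 pm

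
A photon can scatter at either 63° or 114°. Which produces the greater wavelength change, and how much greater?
114° produces the larger shift by a factor of 2.576

Calculate both shifts using Δλ = λ_C(1 - cos θ):

For θ₁ = 63°:
Δλ₁ = 2.4263 × (1 - cos(63°))
Δλ₁ = 2.4263 × 0.5460
Δλ₁ = 1.3248 pm

For θ₂ = 114°:
Δλ₂ = 2.4263 × (1 - cos(114°))
Δλ₂ = 2.4263 × 1.4067
Δλ₂ = 3.4132 pm

The 114° angle produces the larger shift.
Ratio: 3.4132/1.3248 = 2.576

(Intermediate values are shown rounded; full precision is carried through to the final answer.)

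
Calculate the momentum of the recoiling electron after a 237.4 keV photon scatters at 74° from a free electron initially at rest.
1.3590e-22 kg·m/s

The electron is initially at rest, so by conservation of momentum:
p⃗_e = p⃗₀ − p⃗'  (incident photon momentum minus scattered photon momentum)

Photon momentum magnitudes (p = h/λ = E/c):
λ₀ = hc/E₀ = 5.2226 pm → p₀ = h/λ₀ = 1.2687e-22 kg·m/s
Δλ = λ_C(1 − cos 74°) = 1.7575 pm
λ' = 6.9801 pm → p' = h/λ' = 9.4928e-23 kg·m/s

The scattered photon makes angle θ = 74° with the incident direction, so by the law of cosines:
|p⃗_e|² = p₀² + p'² − 2p₀p'cos θ
|p⃗_e|² = (1.2687e-22)² + (9.4928e-23)² − 2·1.2687e-22·9.4928e-23·cos(74°)
|p⃗_e| = 1.3590e-22 kg·m/s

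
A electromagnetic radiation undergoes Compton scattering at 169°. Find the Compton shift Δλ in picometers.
4.8080 pm

Using the Compton scattering formula:
Δλ = λ_C(1 - cos θ)

where λ_C = h/(m_e·c) ≈ 2.4263 pm is the Compton wavelength of an electron.

For θ = 169°:
cos(169°) = -0.9816
1 - cos(169°) = 1.9816

Δλ = 2.4263 × 1.9816
Δλ = 4.8080 pm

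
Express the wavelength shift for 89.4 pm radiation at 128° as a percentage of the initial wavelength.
4.3849%

Calculate the Compton shift:
Δλ = λ_C(1 - cos(128°))
Δλ = 2.4263 × (1 - cos(128°))
Δλ = 2.4263 × 1.6157
Δλ = 3.9201 pm

Percentage change:
(Δλ/λ₀) × 100 = (3.9201/89.4) × 100
= 4.3849%

(Intermediate values are shown rounded; full precision is carried through to the final answer.)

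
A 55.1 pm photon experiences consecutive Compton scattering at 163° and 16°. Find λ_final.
59.9406 pm

Apply Compton shift twice:

First scattering at θ₁ = 163°:
Δλ₁ = λ_C(1 - cos(163°))
Δλ₁ = 2.4263 × 1.9563
Δλ₁ = 4.7466 pm

After first scattering:
λ₁ = 55.1 + 4.7466 = 59.8466 pm

Second scattering at θ₂ = 16°:
Δλ₂ = λ_C(1 - cos(16°))
Δλ₂ = 2.4263 × 0.0387
Δλ₂ = 0.0940 pm

Final wavelength:
λ₂ = 59.8466 + 0.0940 = 59.9406 pm

Total shift: Δλ_total = 4.7466 + 0.0940 = 4.8406 pm

(Intermediate values are shown rounded; full precision is carried through to the final answer.)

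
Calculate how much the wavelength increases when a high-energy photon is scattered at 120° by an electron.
3.6395 pm

Using the Compton scattering formula:
Δλ = λ_C(1 - cos θ)

where λ_C = h/(m_e·c) ≈ 2.4263 pm is the Compton wavelength of an electron.

For θ = 120°:
cos(120°) = -0.5000
1 - cos(120°) = 1.5000

Δλ = 2.4263 × 1.5000
Δλ = 3.6395 pm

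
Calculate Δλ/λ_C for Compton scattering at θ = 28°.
0.1171 λ_C

The Compton shift formula is:
Δλ = λ_C(1 - cos θ)

Dividing both sides by λ_C:
Δλ/λ_C = 1 - cos θ

For θ = 28°:
Δλ/λ_C = 1 - cos(28°)
Δλ/λ_C = 1 - 0.8829
Δλ/λ_C = 0.1171

This means the shift is 0.1171 × λ_C = 0.2840 pm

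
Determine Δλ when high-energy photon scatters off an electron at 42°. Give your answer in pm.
0.6232 pm

Using the Compton scattering formula:
Δλ = λ_C(1 - cos θ)

where λ_C = h/(m_e·c) ≈ 2.4263 pm is the Compton wavelength of an electron.

For θ = 42°:
cos(42°) = 0.7431
1 - cos(42°) = 0.2569

Δλ = 2.4263 × 0.2569
Δλ = 0.6232 pm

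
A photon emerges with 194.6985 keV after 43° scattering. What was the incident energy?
216.9000 keV

Convert final energy to wavelength (hc ≈ 1239.842 keV·pm):
λ' = hc/E' = 1239.842 / 194.6985 = 6.3680 pm

Calculate the Compton shift:
Δλ = λ_C(1 - cos(43°))
Δλ = 2.4263 × (1 - cos(43°))
Δλ = 0.6518 pm

Initial wavelength:
λ = λ' - Δλ = 6.3680 - 0.6518 = 5.7162 pm

Initial energy:
E = hc/λ = 1239.842 / 5.7162 = 216.9000 keV

(Intermediate values are shown rounded; full precision is carried through to the final answer.)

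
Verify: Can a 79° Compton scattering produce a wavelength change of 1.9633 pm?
Yes, consistent

Calculate the expected shift for θ = 79°:

Δλ_expected = λ_C(1 - cos(79°))
Δλ_expected = 2.4263 × (1 - cos(79°))
Δλ_expected = 2.4263 × 0.8092
Δλ_expected = 1.9633 pm

Given shift: 1.9633 pm
Expected shift: 1.9633 pm
Difference: 0.0000 pm

The values match. This is consistent with Compton scattering at the stated angle.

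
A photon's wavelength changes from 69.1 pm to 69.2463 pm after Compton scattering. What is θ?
20.00°

First find the wavelength shift:
Δλ = λ' - λ = 69.2463 - 69.1 = 0.1463 pm

Using Δλ = λ_C(1 - cos θ), with λ_C = h/(m_e·c) ≈ 2.42631024 pm:
cos θ = 1 - Δλ/λ_C
cos θ = 1 - 0.1463/2.42631024
cos θ = 0.939703

θ = arccos(0.939703)
θ = 20.00°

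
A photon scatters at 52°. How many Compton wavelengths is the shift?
0.3843 λ_C

The Compton shift formula is:
Δλ = λ_C(1 - cos θ)

Dividing both sides by λ_C:
Δλ/λ_C = 1 - cos θ

For θ = 52°:
Δλ/λ_C = 1 - cos(52°)
Δλ/λ_C = 1 - 0.6157
Δλ/λ_C = 0.3843

This means the shift is 0.3843 × λ_C = 0.9325 pm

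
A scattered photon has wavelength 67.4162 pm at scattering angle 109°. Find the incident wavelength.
64.2000 pm

From λ' = λ + Δλ, we have λ = λ' - Δλ

First calculate the Compton shift:
Δλ = λ_C(1 - cos θ)
Δλ = 2.4263 × (1 - cos(109°))
Δλ = 2.4263 × 1.3256
Δλ = 3.2162 pm

Initial wavelength:
λ = λ' - Δλ
λ = 67.4162 - 3.2162
λ = 64.2000 pm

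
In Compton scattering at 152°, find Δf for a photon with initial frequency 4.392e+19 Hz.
1.761e+19 Hz (decrease)

Convert frequency to wavelength (c = 299792458 m/s):
λ₀ = c/f₀ = 299792458/4.392e+19 = 6.8258756e-12 m = 6.8259 pm

Calculate Compton shift:
Δλ = λ_C(1 - cos(152°)) = 4.5686 pm

Final wavelength:
λ' = λ₀ + Δλ = 6.8259 + 4.5686 = 11.3945 pm

Final frequency:
f' = c/λ' = 299792458/1.1394491e-11 = 2.6310299e+19 Hz

Frequency shift (decrease):
Δf = f₀ - f' = 4.392e+19 - 2.6310299e+19 = 1.761e+19 Hz

(Intermediate values are shown rounded; full precision is carried through to the final answer.)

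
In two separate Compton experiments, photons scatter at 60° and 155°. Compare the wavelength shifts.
155° produces the larger shift by a factor of 3.813

Calculate both shifts using Δλ = λ_C(1 - cos θ):

For θ₁ = 60°:
Δλ₁ = 2.4263 × (1 - cos(60°))
Δλ₁ = 2.4263 × 0.5000
Δλ₁ = 1.2132 pm

For θ₂ = 155°:
Δλ₂ = 2.4263 × (1 - cos(155°))
Δλ₂ = 2.4263 × 1.9063
Δλ₂ = 4.6253 pm

The 155° angle produces the larger shift.
Ratio: 4.6253/1.2132 = 3.813

(Intermediate values are shown rounded; full precision is carried through to the final answer.)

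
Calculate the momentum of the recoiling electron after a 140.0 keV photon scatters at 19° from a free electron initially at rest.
2.4540e-23 kg·m/s

The electron is initially at rest, so by conservation of momentum:
p⃗_e = p⃗₀ − p⃗'  (incident photon momentum minus scattered photon momentum)

Photon momentum magnitudes (p = h/λ = E/c):
λ₀ = hc/E₀ = 8.8560 pm → p₀ = h/λ₀ = 7.4820e-23 kg·m/s
Δλ = λ_C(1 − cos 19°) = 0.1322 pm
λ' = 8.9882 pm → p' = h/λ' = 7.3720e-23 kg·m/s

The scattered photon makes angle θ = 19° with the incident direction, so by the law of cosines:
|p⃗_e|² = p₀² + p'² − 2p₀p'cos θ
|p⃗_e|² = (7.4820e-23)² + (7.3720e-23)² − 2·7.4820e-23·7.3720e-23·cos(19°)
|p⃗_e| = 2.4540e-23 kg·m/s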